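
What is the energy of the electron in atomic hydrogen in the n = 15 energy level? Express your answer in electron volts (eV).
-0.06 eV

The energy levels of a hydrogen-like atom are given by:
E_n = -13.6057 eV / n²

For n = 15:
E_15 = -13.6057 eV / 15²
E_15 = -13.6057 eV / 225
E_15 = -0.06 eV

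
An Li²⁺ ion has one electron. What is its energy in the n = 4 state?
-7.653206 eV

For hydrogen-like ions, the energy levels scale with Z²:
E_n = -13.6057 Z² / n² eV

For Li²⁺ (Z = 3) at n = 4:
E_4 = -13.6057 × 3² / 4²
E_4 = -13.6057 × 9 / 16
E_4 = -122.4513 / 16
E_4 = -7.653206 eV

The energy is 9 times more negative than hydrogen at the same n due to the stronger nuclear charge.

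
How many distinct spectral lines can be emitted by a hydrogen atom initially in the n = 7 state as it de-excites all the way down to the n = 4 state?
6

The electron can occupy levels n = 4, 5, ..., 7 during de-excitation — that is m = 7 - 4 + 1 = 4 distinct levels.

The number of distinct spectral lines equals the number of ways to choose 2 of these m levels (each pair gives one possible emission transition):

Number of lines = m(m-1)/2 = 4×3/2 = 6

These correspond to all possible transitions between the 4 levels:
7 → 6, 7 → 5, 7 → 4, 6 → 5, 6 → 4, 5 → 4

Each transition produces a photon with a unique energy (and thus wavelength). This count does not depend on Z.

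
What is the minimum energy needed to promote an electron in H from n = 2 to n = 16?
3.348 eV

The energy levels of a hydrogen-like atom are E_n = -13.6057 eV / n².

Energy at n = 2: E_2 = -13.6057 / 2² = -3.401425 eV
Energy at n = 16: E_16 = -13.6057 / 16² = -0.053147 eV

The excitation energy is the difference:
ΔE = E_16 - E_2
ΔE = -0.053147 - (-3.401425)
ΔE = 3.348 eV

Since this is positive, energy must be absorbed (photon absorption).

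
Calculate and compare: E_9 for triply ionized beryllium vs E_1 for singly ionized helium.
He⁺ at n = 1 (E = -54.42280 eV)

Using E_n = -13.6057 Z² / n² eV:

Be³⁺ (Z = 4) at n = 9:
E = -13.6057 × 4² / 9² = -13.6057 × 16 / 81 = -2.68754568 eV

He⁺ (Z = 2) at n = 1:
E = -13.6057 × 2² / 1² = -13.6057 × 4 / 1 = -54.42280000 eV

Since -54.42280000 eV < -2.68754568 eV,
He⁺ at n = 1 is more tightly bound (requires more energy to ionize).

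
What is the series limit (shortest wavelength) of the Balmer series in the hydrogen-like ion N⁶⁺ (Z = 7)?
7.43890 nm

The series limit corresponds to the transition from n = ∞ to n = 2.
This is the highest energy (shortest wavelength) transition in the Balmer series.

E_∞ = 0 eV
E_2 = -13.6057 × 7² / 2² = -166.6698250 eV

Energy at series limit:
ΔE = E_∞ - E_2 = 0 - (-166.6698250) = 166.6698250 eV
λ = hc/E = 1239.84 eV·nm / 166.6698250 eV = 7.43890 nm

This energy equals the ionization energy from the n = 2 state of N⁶⁺.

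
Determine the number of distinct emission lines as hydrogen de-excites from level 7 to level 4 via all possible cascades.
6

The electron can occupy levels n = 4, 5, ..., 7 during de-excitation — that is m = 7 - 4 + 1 = 4 distinct levels.

The number of distinct spectral lines equals the number of ways to choose 2 of these m levels (each pair gives one possible emission transition):

Number of lines = m(m-1)/2 = 4×3/2 = 6

These correspond to all possible transitions between the 4 levels:
7 → 6, 7 → 5, 7 → 4, 6 → 5, 6 → 4, 5 → 4

Each transition produces a photon with a unique energy (and thus wavelength). This count does not depend on Z.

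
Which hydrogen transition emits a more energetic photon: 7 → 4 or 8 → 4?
8 → 4

Calculate the energy for each transition:

Transition 7 → 4:
ΔE₁ = |E_4 - E_7| = |-13.6057/4² - (-13.6057/7²)|
ΔE₁ = |-0.850356250000 - (-0.277667346939)| = 0.572688903 eV

Transition 8 → 4:
ΔE₂ = |E_4 - E_8| = |-13.6057/4² - (-13.6057/8²)|
ΔE₂ = |-0.850356250000 - (-0.212589062500)| = 0.637767188 eV

Since 0.637767188 eV > 0.572688903 eV, the transition 8 → 4 emits the more energetic photon.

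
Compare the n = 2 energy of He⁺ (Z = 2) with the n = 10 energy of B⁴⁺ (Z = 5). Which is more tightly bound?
He⁺ at n = 2 (E = -13.605700 eV)

Using E_n = -13.6057 Z² / n² eV:

He⁺ (Z = 2) at n = 2:
E = -13.6057 × 2² / 2² = -13.6057 × 4 / 4 = -13.605700000 eV

B⁴⁺ (Z = 5) at n = 10:
E = -13.6057 × 5² / 10² = -13.6057 × 25 / 100 = -3.401425000 eV

Since -13.605700000 eV < -3.401425000 eV,
He⁺ at n = 2 is more tightly bound (requires more energy to ionize).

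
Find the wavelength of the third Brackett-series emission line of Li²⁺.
240.549 nm

The lines of a series are numbered from the longest wavelength (smallest ΔE) outward; the third line is the transition from n = n_f + 3 to n_f.
The Brackett series has all transitions ending at n_f = 4.

For Li²⁺ (Z = 3), the third line (γ-line) is the jump from n = 7 to n = 4:
E_7 = -13.6057 × 3² / 7² = -2.4990061 eV
E_4 = -13.6057 × 3² / 4² = -7.6532063 eV
ΔE = E_7 - E_4 = 5.1542002 eV

λ = hc/E = 1239.84 eV·nm / 5.1542002 eV
λ = 240.549 nm

This is the γ-line of the Brackett series in Li²⁺.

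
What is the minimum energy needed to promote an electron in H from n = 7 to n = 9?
0.109696 eV

The energy levels of a hydrogen-like atom are E_n = -13.6057 eV / n².

Energy at n = 7: E_7 = -13.6057 / 7² = -0.277667347 eV
Energy at n = 9: E_9 = -13.6057 / 9² = -0.167971605 eV

The excitation energy is the difference:
ΔE = E_9 - E_7
ΔE = -0.167971605 - (-0.277667347)
ΔE = 0.109696 eV

Since this is positive, energy must be absorbed (photon absorption).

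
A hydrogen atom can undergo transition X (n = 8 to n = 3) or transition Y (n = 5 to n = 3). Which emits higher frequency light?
8 → 3

Calculate the energy for each transition:

Transition 8 → 3:
ΔE₁ = |E_3 - E_8| = |-13.6057/3² - (-13.6057/8²)|
ΔE₁ = |-1.511744444 - (-0.212589063)| = 1.299155 eV

Transition 5 → 3:
ΔE₂ = |E_3 - E_5| = |-13.6057/3² - (-13.6057/5²)|
ΔE₂ = |-1.511744444 - (-0.544228000)| = 0.967516 eV

Since 1.299155 eV > 0.967516 eV, the transition 8 → 3 emits the more energetic photon.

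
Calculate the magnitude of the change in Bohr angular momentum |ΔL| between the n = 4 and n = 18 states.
1.47640e-33 J·s (or 14ℏ)

In the Bohr model, L_n = nℏ where ℏ = 1.0545718e-34 J·s.

L_18 = 18ℏ = 1.8982292e-33 J·s
L_4 = 4ℏ = 4.2182872e-34 J·s

ΔL = L_18 - L_4 = (18 - 4)ℏ = 14ℏ
ΔL = 14 × 1.0545718e-34 J·s = 1.47640e-33 J·s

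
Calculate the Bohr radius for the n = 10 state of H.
5.2918 nm (or 52.9177 Å)

The Bohr radius formula is:
r_n = n² a₀ / Z

where a₀ = 0.0529177 nm is the Bohr radius.

For H (Z = 1) at n = 10:
r_10 = 10² × 0.0529177 nm / 1
r_10 = 100 × 0.0529177 nm / 1
r_10 = 5.29177 nm / 1
r_10 = 5.2918 nm

The electron orbits at approximately 5.2918 nm from the nucleus.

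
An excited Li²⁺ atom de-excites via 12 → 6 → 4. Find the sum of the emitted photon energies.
6.80 eV

The energy levels of Li²⁺ are E_n = -13.6057 × 3² / n² eV.

First transition (12 → 6):
ΔE₁ = |E_6 - E_12|
ΔE₁ = |-3.40142500 - (-0.85035625)| = 2.55107 eV

Second transition (6 → 4):
ΔE₂ = |E_4 - E_6|
ΔE₂ = |-7.65320625 - (-3.40142500)| = 4.25178 eV

Total energy released:
E_total = ΔE₁ + ΔE₂ = 2.55107 + 4.25178 = 6.80 eV

Note: This equals the direct transition 12 → 4: 6.80 eV ✓
Energy is conserved regardless of the path taken.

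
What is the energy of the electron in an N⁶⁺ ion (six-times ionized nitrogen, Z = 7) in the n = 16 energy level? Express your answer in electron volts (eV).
-2.60 eV

The energy levels of a hydrogen-like atom are given by:
E_n = -13.6057 Z² / n² eV  (with Z = 7 for N⁶⁺)

For n = 16:
E_16 = -13.6057 × 7² / 16²
E_16 = -13.6057 × 49 / 256
E_16 = -2.60 eV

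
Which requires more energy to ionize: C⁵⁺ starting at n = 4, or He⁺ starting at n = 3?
C⁵⁺ at n = 4 (E = -30.61283 eV)

Using E_n = -13.6057 Z² / n² eV:

C⁵⁺ (Z = 6) at n = 4:
E = -13.6057 × 6² / 4² = -13.6057 × 36 / 16 = -30.61282500 eV

He⁺ (Z = 2) at n = 3:
E = -13.6057 × 2² / 3² = -13.6057 × 4 / 9 = -6.04697778 eV

Since -30.61282500 eV < -6.04697778 eV,
C⁵⁺ at n = 4 is more tightly bound (requires more energy to ionize).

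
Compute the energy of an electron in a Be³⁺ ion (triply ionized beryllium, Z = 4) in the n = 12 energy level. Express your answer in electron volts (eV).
-1.51 eV

The energy levels of a hydrogen-like atom are given by:
E_n = -13.6057 Z² / n² eV  (with Z = 4 for Be³⁺)

For n = 12:
E_12 = -13.6057 × 4² / 12²
E_12 = -13.6057 × 16 / 144
E_12 = -1.51 eV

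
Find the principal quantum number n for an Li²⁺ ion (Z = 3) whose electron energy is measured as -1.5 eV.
n = 9

The exact energy levels follow E_n = -13.6057 Z² / n² eV with Z = 3.

The measured value (-1.5 eV) is reported to only 2 significant figures, so we must test candidate n values and see which one matches to that precision.

Candidate energies:
  n = 7:  E = -13.6057 × 3² / 7² = -2.49901 eV
  n = 8:  E = -13.6057 × 3² / 8² = -1.91330 eV
  n = 9:  E = -13.6057 × 3² / 9² = -1.51174 eV  ← matches
  n = 10:  E = -13.6057 × 3² / 10² = -1.22451 eV
  n = 11:  E = -13.6057 × 3² / 11² = -1.01199 eV

Checking against the measurement of -1.5 eV (2 sig figs), only n = 9 agrees:
E_9 = -1.51174 eV, which rounds to -1.5 eV ✓

Therefore n = 9.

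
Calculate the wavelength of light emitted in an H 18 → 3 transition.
843.571 nm

First, find the transition energy using E_n = -13.6057 / n² eV:
E_18 = -13.6057 / 18² = -0.0419929 eV
E_3 = -13.6057 / 3² = -1.5117444 eV

Photon energy: |ΔE| = |E_3 - E_18| = 1.4697515 eV

Convert to wavelength using E = hc/λ with hc = 1239.84 eV·nm:
λ = hc/E = 1239.84 eV·nm / 1.4697515 eV
λ = 843.571 nm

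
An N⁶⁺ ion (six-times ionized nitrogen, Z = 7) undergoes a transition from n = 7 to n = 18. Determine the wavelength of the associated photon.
107.36360 nm

First, find the transition energy using E_n = -13.6057 Z² / n² eV:
E_7 = -13.6057 × 7² / 7² = -13.60570000 eV
E_18 = -13.6057 × 7² / 18² = -2.05765216 eV

Photon energy: |ΔE| = |E_18 - E_7| = 11.54804784 eV

Convert to wavelength using E = hc/λ with hc = 1239.84 eV·nm:
λ = hc/E = 1239.84 eV·nm / 11.54804784 eV
λ = 107.36360 nm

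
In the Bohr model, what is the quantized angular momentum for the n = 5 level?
5.2729e-34 J·s (or 5ℏ)

In the Bohr model, angular momentum is quantized:
L = nℏ

where ℏ = h/(2π) = 1.054572e-34 J·s

For n = 5:
L = 5 × 1.054572e-34 J·s
L = 5.2729e-34 J·s

This can also be written as L = 5ℏ.
The angular momentum is an integer multiple of the reduced Planck constant.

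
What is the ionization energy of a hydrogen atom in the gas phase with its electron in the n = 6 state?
0.378 eV

The ionization energy is the energy needed to remove the electron completely (n → ∞).

For hydrogen, E_n = -13.6057 eV / n².

At n = 6: E_6 = -13.6057 / 6² = -0.377936 eV
At n = ∞: E_∞ = 0 eV

Ionization energy = E_∞ - E_6 = 0 - (-0.377936) = 0.377936 eV
Ionization energy ≈ 0.378 eV

This is also called the binding energy of the electron in state n = 6.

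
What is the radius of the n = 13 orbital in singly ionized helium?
4.47155 nm (or 44.71548 Å)

The Bohr radius formula is:
r_n = n² a₀ / Z

where a₀ = 0.05291772 nm is the Bohr radius.

For He⁺ (Z = 2) at n = 13:
r_13 = 13² × 0.05291772 nm / 2
r_13 = 169 × 0.05291772 nm / 2
r_13 = 8.943095 nm / 2
r_13 = 4.47155 nm

The electron orbits at approximately 4.47155 nm from the nucleus.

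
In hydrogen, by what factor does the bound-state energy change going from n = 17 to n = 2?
72.25

Using E_n = -13.6057 Z² / n² eV with Z = 1:

E_2 = -13.6057 / 2² = -13.6057 / 4 = -3.40142500 eV
E_17 = -13.6057 / 17² = -13.6057 / 289 = -0.04707855 eV

The ratio is:
E_2/E_17 = (-3.40142500) / (-0.04707855)
E_2/E_17 = (-13.6057/4) / (-13.6057/289)
E_2/E_17 = 289/4
E_2/E_17 = 72.25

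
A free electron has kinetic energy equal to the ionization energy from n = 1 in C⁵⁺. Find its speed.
1.31e+07 m/s (or 4.378% of c)

The binding energy at n = 1 for C⁵⁺ is:
E_1 = -13.6057 × 6²/1² = -489.80520 eV
|E_1| = 489.80520 eV

Convert to Joules:
KE = 489.80520 eV × (1.602177 × 10⁻¹⁹ J/eV) = 7.8475e-17 J

Using KE = ½mv²:
v = √(2·KE/m_e)
v = √(2 × 7.8475e-17 J / 9.10938 × 10⁻³¹ kg)
v = 1.31e+07 m/s

This is approximately 4.378% the speed of light.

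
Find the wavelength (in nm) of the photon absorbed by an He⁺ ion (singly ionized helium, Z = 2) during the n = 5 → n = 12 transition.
689.1921 nm

First, find the transition energy using E_n = -13.6057 Z² / n² eV:
E_5 = -13.6057 × 2² / 5² = -2.17691200 eV
E_12 = -13.6057 × 2² / 12² = -0.37793611 eV

Photon energy: |ΔE| = |E_12 - E_5| = 1.79897589 eV

Convert to wavelength using E = hc/λ with hc = 1239.84 eV·nm:
λ = hc/E = 1239.84 eV·nm / 1.79897589 eV
λ = 689.1921 nm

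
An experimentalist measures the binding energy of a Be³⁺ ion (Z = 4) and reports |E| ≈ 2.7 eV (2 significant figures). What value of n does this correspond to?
n = 9

The exact energy levels follow E_n = -13.6057 Z² / n² eV with Z = 4.

The measured value (-2.7 eV) is reported to only 2 significant figures, so we must test candidate n values and see which one matches to that precision.

Candidate energies:
  n = 7:  E = -13.6057 × 4² / 7² = -4.442678 eV
  n = 8:  E = -13.6057 × 4² / 8² = -3.401425 eV
  n = 9:  E = -13.6057 × 4² / 9² = -2.687546 eV  ← matches
  n = 10:  E = -13.6057 × 4² / 10² = -2.176912 eV
  n = 11:  E = -13.6057 × 4² / 11² = -1.799101 eV

Checking against the measurement of -2.7 eV (2 sig figs), only n = 9 agrees:
E_9 = -2.687546 eV, which rounds to -2.7 eV ✓

Therefore n = 9.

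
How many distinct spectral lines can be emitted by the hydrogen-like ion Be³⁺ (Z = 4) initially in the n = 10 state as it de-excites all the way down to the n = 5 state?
15

The electron can occupy levels n = 5, 6, ..., 10 during de-excitation — that is m = 10 - 5 + 1 = 6 distinct levels.

The number of distinct spectral lines equals the number of ways to choose 2 of these m levels (each pair gives one possible emission transition):

Number of lines = m(m-1)/2 = 6×5/2 = 15

These correspond to all possible transitions between the 6 levels:
10 → 9, 10 → 8, 10 → 7, 10 → 6, 10 → 5, 9 → 8, 9 → 7, 9 → 6...

Each transition produces a photon with a unique energy (and thus wavelength). This count does not depend on Z.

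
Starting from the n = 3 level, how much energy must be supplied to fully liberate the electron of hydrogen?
1.51174 eV

The ionization energy is the energy needed to remove the electron completely (n → ∞).

For hydrogen, E_n = -13.6057 eV / n².

At n = 3: E_3 = -13.6057 / 3² = -1.51174444 eV
At n = ∞: E_∞ = 0 eV

Ionization energy = E_∞ - E_3 = 0 - (-1.51174444) = 1.51174444 eV
Ionization energy ≈ 1.51174 eV

This is also called the binding energy of the electron in state n = 3.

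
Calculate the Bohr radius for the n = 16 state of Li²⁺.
4.51565 nm (or 45.15645 Å)

The Bohr radius formula is:
r_n = n² a₀ / Z

where a₀ = 0.05291772 nm is the Bohr radius.

For Li²⁺ (Z = 3) at n = 16:
r_16 = 16² × 0.05291772 nm / 3
r_16 = 256 × 0.05291772 nm / 3
r_16 = 13.546936 nm / 3
r_16 = 4.51565 nm

The electron orbits at approximately 4.51565 nm from the nucleus.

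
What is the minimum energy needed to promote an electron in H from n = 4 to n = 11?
0.737912 eV

The energy levels of a hydrogen-like atom are E_n = -13.6057 eV / n².

Energy at n = 4: E_4 = -13.6057 / 4² = -0.850356250 eV
Energy at n = 11: E_11 = -13.6057 / 11² = -0.112443802 eV

The excitation energy is the difference:
ΔE = E_11 - E_4
ΔE = -0.112443802 - (-0.850356250)
ΔE = 0.737912 eV

Since this is positive, energy must be absorbed (photon absorption).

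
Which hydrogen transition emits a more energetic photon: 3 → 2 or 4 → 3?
3 → 2

Calculate the energy for each transition:

Transition 3 → 2:
ΔE₁ = |E_2 - E_3| = |-13.6057/2² - (-13.6057/3²)|
ΔE₁ = |-3.40142500 - (-1.51174444)| = 1.88968 eV

Transition 4 → 3:
ΔE₂ = |E_3 - E_4| = |-13.6057/3² - (-13.6057/4²)|
ΔE₂ = |-1.51174444 - (-0.85035625)| = 0.66139 eV

Since 1.88968 eV > 0.66139 eV, the transition 3 → 2 emits the more energetic photon.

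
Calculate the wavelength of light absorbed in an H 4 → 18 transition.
1533.766 nm

First, find the transition energy using E_n = -13.6057 / n² eV:
E_4 = -13.6057 / 4² = -0.850356250 eV
E_18 = -13.6057 / 18² = -0.041992901 eV

Photon energy: |ΔE| = |E_18 - E_4| = 0.808363349 eV

Convert to wavelength using E = hc/λ with hc = 1239.84 eV·nm:
λ = hc/E = 1239.84 eV·nm / 0.808363349 eV
λ = 1533.766 nm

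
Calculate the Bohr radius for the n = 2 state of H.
0.2117 nm (or 2.1167 Å)

The Bohr radius formula is:
r_n = n² a₀ / Z

where a₀ = 0.0529177 nm is the Bohr radius.

For H (Z = 1) at n = 2:
r_2 = 2² × 0.0529177 nm / 1
r_2 = 4 × 0.0529177 nm / 1
r_2 = 0.21167 nm / 1
r_2 = 0.2117 nm

The electron orbits at approximately 0.2117 nm from the nucleus.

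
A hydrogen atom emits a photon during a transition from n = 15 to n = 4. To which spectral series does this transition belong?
Brackett series

The spectral series in hydrogen are named based on the final (lower) energy level:
- Lyman series: n_final = 1 (ultraviolet)
- Balmer series: n_final = 2 (visible/near-UV)
- Paschen series: n_final = 3 (infrared)
- Brackett series: n_final = 4 (infrared)
- Pfund series: n_final = 5 (far infrared)

Since this transition ends at n = 4, it belongs to the Brackett series.

For reference, this 15 → 4 line has photon energy
ΔE = 13.6057 eV × (1/4² - 1/15²) = 0.78988647 eV,
corresponding to wavelength λ = hc/ΔE = 1239.84 eV·nm / 0.78988647 eV = 1569.64 nm in the infrared region.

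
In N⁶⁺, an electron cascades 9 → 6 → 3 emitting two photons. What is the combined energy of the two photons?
65.8449 eV

The energy levels of N⁶⁺ are E_n = -13.6057 × 7² / n² eV.

First transition (9 → 6):
ΔE₁ = |E_6 - E_9|
ΔE₁ = |-18.5188694444 - (-8.2306086420)| = 10.2882608 eV

Second transition (6 → 3):
ΔE₂ = |E_3 - E_6|
ΔE₂ = |-74.0754777778 - (-18.5188694444)| = 55.5566083 eV

Total energy released:
E_total = ΔE₁ + ΔE₂ = 10.2882608 + 55.5566083 = 65.8449 eV

Note: This equals the direct transition 9 → 3: 65.8449 eV ✓
Energy is conserved regardless of the path taken.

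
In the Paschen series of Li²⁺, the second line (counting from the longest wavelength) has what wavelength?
142.385177 nm

The lines of a series are numbered from the longest wavelength (smallest ΔE) outward; the second line is the transition from n = n_f + 2 to n_f.
The Paschen series has all transitions ending at n_f = 3.

For Li²⁺ (Z = 3), the second line (β-line) is the jump from n = 5 to n = 3:
E_5 = -13.6057 × 3² / 5² = -4.8980520000 eV
E_3 = -13.6057 × 3² / 3² = -13.6057000000 eV
ΔE = E_5 - E_3 = 8.7076480000 eV

λ = hc/E = 1239.84 eV·nm / 8.7076480000 eV
λ = 142.385177 nm

This is the β-line of the Paschen series in Li²⁺.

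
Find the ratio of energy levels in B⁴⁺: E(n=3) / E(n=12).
16.00

Using E_n = -13.6057 Z² / n² eV with Z = 5:

E_3 = -13.6057 × 5² / 3² = -340.1425 / 9 = -37.79361111 eV
E_12 = -13.6057 × 5² / 12² = -340.1425 / 144 = -2.36210069 eV

The ratio is:
E_3/E_12 = (-37.79361111) / (-2.36210069)
E_3/E_12 = (-340.1425/9) / (-340.1425/144)
E_3/E_12 = 144/9
E_3/E_12 = 16.00
(Note: the Z² factors cancel in the ratio.)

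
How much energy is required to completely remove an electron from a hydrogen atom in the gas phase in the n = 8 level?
0.213 eV

The ionization energy is the energy needed to remove the electron completely (n → ∞).

For hydrogen, E_n = -13.6057 eV / n².

At n = 8: E_8 = -13.6057 / 8² = -0.212589 eV
At n = ∞: E_∞ = 0 eV

Ionization energy = E_∞ - E_8 = 0 - (-0.212589) = 0.212589 eV
Ionization energy ≈ 0.213 eV

This is also called the binding energy of the electron in state n = 8.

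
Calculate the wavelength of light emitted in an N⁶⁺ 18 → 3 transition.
17.2157 nm

First, find the transition energy using E_n = -13.6057 Z² / n² eV:
E_18 = -13.6057 × 7² / 18² = -2.057652 eV
E_3 = -13.6057 × 7² / 3² = -74.075478 eV

Photon energy: |ΔE| = |E_3 - E_18| = 72.017826 eV

Convert to wavelength using E = hc/λ with hc = 1239.84 eV·nm:
λ = hc/E = 1239.84 eV·nm / 72.017826 eV
λ = 17.2157 nm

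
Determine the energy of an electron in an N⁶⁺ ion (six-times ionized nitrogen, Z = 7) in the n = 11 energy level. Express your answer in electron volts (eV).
-5.5097 eV

The energy levels of a hydrogen-like atom are given by:
E_n = -13.6057 Z² / n² eV  (with Z = 7 for N⁶⁺)

For n = 11:
E_11 = -13.6057 × 7² / 11²
E_11 = -13.6057 × 49 / 121
E_11 = -5.5097 eV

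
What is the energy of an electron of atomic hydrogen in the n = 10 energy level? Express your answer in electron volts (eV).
-0.1361 eV

The energy levels of a hydrogen-like atom are given by:
E_n = -13.6057 eV / n²

For n = 10:
E_10 = -13.6057 eV / 10²
E_10 = -13.6057 eV / 100
E_10 = -0.1361 eV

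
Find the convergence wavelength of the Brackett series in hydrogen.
1458.02 nm

The series limit corresponds to the transition from n = ∞ to n = 4.
This is the highest energy (shortest wavelength) transition in the Brackett series.

E_∞ = 0 eV
E_4 = -13.6057 / 4² = -0.85035625 eV

Energy at series limit:
ΔE = E_∞ - E_4 = 0 - (-0.85035625) = 0.85035625 eV
λ = hc/E = 1239.84 eV·nm / 0.85035625 eV = 1458.02 nm

This energy equals the ionization energy from the n = 4 state of hydrogen.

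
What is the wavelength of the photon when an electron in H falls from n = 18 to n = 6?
3690.62 nm

First, find the transition energy using E_n = -13.6057 / n² eV:
E_18 = -13.6057 / 18² = -0.04199290 eV
E_6 = -13.6057 / 6² = -0.37793611 eV

Photon energy: |ΔE| = |E_6 - E_18| = 0.33594321 eV

Convert to wavelength using E = hc/λ with hc = 1239.84 eV·nm:
λ = hc/E = 1239.84 eV·nm / 0.33594321 eV
λ = 3690.62 nm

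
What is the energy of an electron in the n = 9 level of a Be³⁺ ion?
-2.68755 eV

For hydrogen-like ions, the energy levels scale with Z²:
E_n = -13.6057 Z² / n² eV

For Be³⁺ (Z = 4) at n = 9:
E_9 = -13.6057 × 4² / 9²
E_9 = -13.6057 × 16 / 81
E_9 = -217.6912 / 81
E_9 = -2.68755 eV

The energy is 16 times more negative than hydrogen at the same n due to the stronger nuclear charge.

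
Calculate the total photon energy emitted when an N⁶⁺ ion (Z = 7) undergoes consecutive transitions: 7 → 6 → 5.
13.061 eV

The energy levels of N⁶⁺ are E_n = -13.6057 × 7² / n² eV.

First transition (7 → 6):
ΔE₁ = |E_6 - E_7|
ΔE₁ = |-18.518869444 - (-13.605700000)| = 4.913169 eV

Second transition (6 → 5):
ΔE₂ = |E_5 - E_6|
ΔE₂ = |-26.667172000 - (-18.518869444)| = 8.148303 eV

Total energy released:
E_total = ΔE₁ + ΔE₂ = 4.913169 + 8.148303 = 13.061 eV

Note: This equals the direct transition 7 → 5: 13.061 eV ✓
Energy is conserved regardless of the path taken.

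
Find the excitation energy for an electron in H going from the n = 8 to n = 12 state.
0.1181 eV

The energy levels of a hydrogen-like atom are E_n = -13.6057 eV / n².

Energy at n = 8: E_8 = -13.6057 / 8² = -0.2125891 eV
Energy at n = 12: E_12 = -13.6057 / 12² = -0.0944840 eV

The excitation energy is the difference:
ΔE = E_12 - E_8
ΔE = -0.0944840 - (-0.2125891)
ΔE = 0.1181 eV

Since this is positive, energy must be absorbed (photon absorption).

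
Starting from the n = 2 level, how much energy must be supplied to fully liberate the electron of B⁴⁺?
85.04 eV

The ionization energy is the energy needed to remove the electron completely (n → ∞).

For a hydrogen-like ion with Z = 5, E_n = -13.6057 Z² / n² eV.

At n = 2: E_2 = -13.6057 × 5² / 2² = -85.03563 eV
At n = ∞: E_∞ = 0 eV

Ionization energy = E_∞ - E_2 = 0 - (-85.03563) = 85.03563 eV
Ionization energy ≈ 85.04 eV

This is also called the binding energy of the electron in state n = 2.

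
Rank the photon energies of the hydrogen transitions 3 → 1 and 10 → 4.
3 → 1

Calculate the energy for each transition:

Transition 3 → 1:
ΔE₁ = |E_1 - E_3| = |-13.6057/1² - (-13.6057/3²)|
ΔE₁ = |-13.6057000000 - (-1.5117444444)| = 12.0939556 eV

Transition 10 → 4:
ΔE₂ = |E_4 - E_10| = |-13.6057/4² - (-13.6057/10²)|
ΔE₂ = |-0.8503562500 - (-0.1360570000)| = 0.7142993 eV

Since 12.0939556 eV > 0.7142993 eV, the transition 3 → 1 emits the more energetic photon.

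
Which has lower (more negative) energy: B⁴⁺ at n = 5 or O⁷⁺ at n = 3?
O⁷⁺ at n = 3 (E = -96.7516 eV)

Using E_n = -13.6057 Z² / n² eV:

B⁴⁺ (Z = 5) at n = 5:
E = -13.6057 × 5² / 5² = -13.6057 × 25 / 25 = -13.6057000 eV

O⁷⁺ (Z = 8) at n = 3:
E = -13.6057 × 8² / 3² = -13.6057 × 64 / 9 = -96.7516444 eV

Since -96.7516444 eV < -13.6057000 eV,
O⁷⁺ at n = 3 is more tightly bound (requires more energy to ionize).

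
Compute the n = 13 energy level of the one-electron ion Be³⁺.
-1.29 eV

For hydrogen-like ions, the energy levels scale with Z²:
E_n = -13.6057 Z² / n² eV

For Be³⁺ (Z = 4) at n = 13:
E_13 = -13.6057 × 4² / 13²
E_13 = -13.6057 × 16 / 169
E_13 = -217.6912 / 169
E_13 = -1.29 eV

The energy is 16 times more negative than hydrogen at the same n due to the stronger nuclear charge.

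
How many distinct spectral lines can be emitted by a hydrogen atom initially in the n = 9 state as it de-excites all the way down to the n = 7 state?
3

The electron can occupy levels n = 7, 8, ..., 9 during de-excitation — that is m = 9 - 7 + 1 = 3 distinct levels.

The number of distinct spectral lines equals the number of ways to choose 2 of these m levels (each pair gives one possible emission transition):

Number of lines = m(m-1)/2 = 3×2/2 = 3

These correspond to all possible transitions between the 3 levels:
9 → 8, 9 → 7, 8 → 7

Each transition produces a photon with a unique energy (and thus wavelength). This count does not depend on Z.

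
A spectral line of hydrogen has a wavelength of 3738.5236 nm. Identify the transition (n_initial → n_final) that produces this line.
n = 8 → n = 5

First, find the photon energy from the wavelength (hc = 1239.84 eV·nm):
E = hc/λ = 1239.84 eV·nm / 3738.5236 nm = 0.33163894 eV

The energy levels of hydrogen satisfy E_n = -13.6057 / n² eV, so an emission n_i → n_f releases
ΔE = 13.6057 × (1/n_f² − 1/n_i²) eV.

Setting ΔE equal to the photon energy:
1/n_f² − 1/n_i² = 0.33163894 / 13.6057 = 0.024375000

Since 1/n_i² must be positive, we need 1/n_f² > 0.024375000, i.e. n_f ≤ 6. For each allowed n_f, solve n_i = (1/n_f² − 0.024375000)^(−1/2) and check whether it is a whole number:
  n_f = 1: 1/n_i² = 1.000000000 − 0.024375000 = 0.975625000 → n_i = 1.012  (not an integer) ✗
  n_f = 2: 1/n_i² = 0.250000000 − 0.024375000 = 0.225625000 → n_i = 2.105  (not an integer) ✗
  n_f = 3: 1/n_i² = 0.111111111 − 0.024375000 = 0.086736111 → n_i = 3.395  (not an integer) ✗
  n_f = 4: 1/n_i² = 0.062500000 − 0.024375000 = 0.038125000 → n_i = 5.121  (not an integer) ✗
  n_f = 5: 1/n_i² = 0.040000000 − 0.024375000 = 0.015625000 → n_i = 8.000  → integer, n_i = 8 ✓
  n_f = 6: 1/n_i² = 0.027777778 − 0.024375000 = 0.003402778 → n_i = 17.143  (not an integer) ✗

Only n_f = 5 gives an integer upper level, n_i = 8.

The transition is from n = 8 to n = 5 (emission).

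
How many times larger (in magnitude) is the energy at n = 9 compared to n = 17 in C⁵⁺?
3.5679

Using E_n = -13.6057 Z² / n² eV with Z = 6:

E_9 = -13.6057 × 6² / 9² = -489.8052 / 81 = -6.0469777778 eV
E_17 = -13.6057 × 6² / 17² = -489.8052 / 289 = -1.6948276817 eV

The ratio is:
E_9/E_17 = (-6.0469777778) / (-1.6948276817)
E_9/E_17 = (-489.8052/81) / (-489.8052/289)
E_9/E_17 = 289/81
E_9/E_17 = 3.5679
(Note: the Z² factors cancel in the ratio.)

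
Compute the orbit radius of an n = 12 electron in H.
7.6202 nm (or 76.2015 Å)

The Bohr radius formula is:
r_n = n² a₀ / Z

where a₀ = 0.0529177 nm is the Bohr radius.

For H (Z = 1) at n = 12:
r_12 = 12² × 0.0529177 nm / 1
r_12 = 144 × 0.0529177 nm / 1
r_12 = 7.62015 nm / 1
r_12 = 7.6202 nm

The electron orbits at approximately 7.6202 nm from the nucleus.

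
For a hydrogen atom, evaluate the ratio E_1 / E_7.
49.0000

Using E_n = -13.6057 Z² / n² eV with Z = 1:

E_1 = -13.6057 / 1² = -13.6057 / 1 = -13.6057000000 eV
E_7 = -13.6057 / 7² = -13.6057 / 49 = -0.2776673469 eV

The ratio is:
E_1/E_7 = (-13.6057000000) / (-0.2776673469)
E_1/E_7 = (-13.6057/1) / (-13.6057/49)
E_1/E_7 = 49/1
E_1/E_7 = 49.0000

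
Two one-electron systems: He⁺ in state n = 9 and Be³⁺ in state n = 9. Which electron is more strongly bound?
Be³⁺ at n = 9 (E = -2.69 eV)

Using E_n = -13.6057 Z² / n² eV:

He⁺ (Z = 2) at n = 9:
E = -13.6057 × 2² / 9² = -13.6057 × 4 / 81 = -0.67189 eV

Be³⁺ (Z = 4) at n = 9:
E = -13.6057 × 4² / 9² = -13.6057 × 16 / 81 = -2.68755 eV

Since -2.68755 eV < -0.67189 eV,
Be³⁺ at n = 9 is more tightly bound (requires more energy to ionize).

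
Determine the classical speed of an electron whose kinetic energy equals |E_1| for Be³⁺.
8.7508e+06 m/s (or 2.918943% of c)

The binding energy at n = 1 for Be³⁺ is:
E_1 = -13.6057 × 4²/1² = -217.69120000 eV
|E_1| = 217.69120000 eV

Convert to Joules:
KE = 217.69120000 eV × (1.602177 × 10⁻¹⁹ J/eV) = 3.487798e-17 J

Using KE = ½mv²:
v = √(2·KE/m_e)
v = √(2 × 3.487798e-17 J / 9.10938 × 10⁻³¹ kg)
v = 8.7508e+06 m/s

This is approximately 2.918943% the speed of light.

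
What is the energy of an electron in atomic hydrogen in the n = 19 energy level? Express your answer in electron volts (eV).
-0.03769 eV

The energy levels of a hydrogen-like atom are given by:
E_n = -13.6057 eV / n²

For n = 19:
E_19 = -13.6057 eV / 19²
E_19 = -13.6057 eV / 361
E_19 = -0.03769 eV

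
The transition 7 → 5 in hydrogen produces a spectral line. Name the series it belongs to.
Pfund series

The spectral series in hydrogen are named based on the final (lower) energy level:
- Lyman series: n_final = 1 (ultraviolet)
- Balmer series: n_final = 2 (visible/near-UV)
- Paschen series: n_final = 3 (infrared)
- Brackett series: n_final = 4 (infrared)
- Pfund series: n_final = 5 (far infrared)

Since this transition ends at n = 5, it belongs to the Pfund series.

For reference, this 7 → 5 line has photon energy
ΔE = 13.6057 eV × (1/5² - 1/7²) = 0.26656065 eV,
corresponding to wavelength λ = hc/ΔE = 1239.84 eV·nm / 0.26656065 eV = 4651.25 nm in the far infrared region.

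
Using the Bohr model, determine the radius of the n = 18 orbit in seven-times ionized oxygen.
2.1432 nm (or 21.4317 Å)

The Bohr radius formula is:
r_n = n² a₀ / Z

where a₀ = 0.0529177 nm is the Bohr radius.

For O⁷⁺ (Z = 8) at n = 18:
r_18 = 18² × 0.0529177 nm / 8
r_18 = 324 × 0.0529177 nm / 8
r_18 = 17.14533 nm / 8
r_18 = 2.1432 nm

The electron orbits at approximately 2.1432 nm from the nucleus.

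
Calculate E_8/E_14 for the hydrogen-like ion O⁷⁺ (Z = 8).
3.0625

Using E_n = -13.6057 Z² / n² eV with Z = 8:

E_8 = -13.6057 × 8² / 8² = -870.7648 / 64 = -13.6057000000 eV
E_14 = -13.6057 × 8² / 14² = -870.7648 / 196 = -4.4426775510 eV

The ratio is:
E_8/E_14 = (-13.6057000000) / (-4.4426775510)
E_8/E_14 = (-870.7648/64) / (-870.7648/196)
E_8/E_14 = 196/64
E_8/E_14 = 3.0625
(Note: the Z² factors cancel in the ratio.)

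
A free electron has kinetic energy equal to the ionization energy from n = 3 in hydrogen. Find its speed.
7.292e+05 m/s (or 0.24325% of c)

The binding energy at n = 3 for hydrogen is:
E_3 = -13.6057/3² = -1.5117444 eV
|E_3| = 1.5117444 eV

Convert to Joules:
KE = 1.5117444 eV × (1.602177 × 10⁻¹⁹ J/eV) = 2.42208e-19 J

Using KE = ½mv²:
v = √(2·KE/m_e)
v = √(2 × 2.42208e-19 J / 9.10938 × 10⁻³¹ kg)
v = 7.292e+05 m/s

This is approximately 0.24325% the speed of light.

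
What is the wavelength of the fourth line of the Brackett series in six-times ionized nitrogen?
39.67413 nm

The lines of a series are numbered from the longest wavelength (smallest ΔE) outward; the fourth line is the transition from n = n_f + 4 to n_f.
The Brackett series has all transitions ending at n_f = 4.

For N⁶⁺ (Z = 7), the fourth line (δ-line) is the jump from n = 8 to n = 4:
E_8 = -13.6057 × 7² / 8² = -10.4168641 eV
E_4 = -13.6057 × 7² / 4² = -41.6674563 eV
ΔE = E_8 - E_4 = 31.2505922 eV

λ = hc/E = 1239.84 eV·nm / 31.2505922 eV
λ = 39.67413 nm

This is the δ-line of the Brackett series in N⁶⁺.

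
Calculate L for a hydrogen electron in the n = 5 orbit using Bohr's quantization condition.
5.27e-34 J·s (or 5ℏ)

In the Bohr model, angular momentum is quantized:
L = nℏ

where ℏ = h/(2π) = 1.0546e-34 J·s

For n = 5:
L = 5 × 1.0546e-34 J·s
L = 5.27e-34 J·s

This can also be written as L = 5ℏ.
The angular momentum is an integer multiple of the reduced Planck constant.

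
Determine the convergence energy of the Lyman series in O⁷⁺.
870.76480 eV

The series limit corresponds to the transition from n = ∞ to n = 1.
This is the highest energy (shortest wavelength) transition in the Lyman series.

E_∞ = 0 eV
E_1 = -13.6057 × 8² / 1² = -870.76480 eV

Energy at series limit:
ΔE = E_∞ - E_1 = 0 - (-870.76480) = 870.76480 eV

This energy equals the ionization energy from the n = 1 state of O⁷⁺.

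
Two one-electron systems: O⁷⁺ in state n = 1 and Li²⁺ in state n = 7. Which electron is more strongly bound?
O⁷⁺ at n = 1 (E = -870.76 eV)

Using E_n = -13.6057 Z² / n² eV:

O⁷⁺ (Z = 8) at n = 1:
E = -13.6057 × 8² / 1² = -13.6057 × 64 / 1 = -870.76480 eV

Li²⁺ (Z = 3) at n = 7:
E = -13.6057 × 3² / 7² = -13.6057 × 9 / 49 = -2.49901 eV

Since -870.76480 eV < -2.49901 eV,
O⁷⁺ at n = 1 is more tightly bound (requires more energy to ionize).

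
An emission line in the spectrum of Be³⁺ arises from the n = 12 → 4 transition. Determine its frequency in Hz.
2.92431e+15 Hz

First, find the transition energy:
E_12 = -13.6057 × 4² / 12² = -1.5117444 eV
E_4 = -13.6057 × 4² / 4² = -13.6057000 eV
|ΔE| = |E_4 - E_12| = 12.0939556 eV

Convert to Joules: E = 12.0939556 eV × (1.602177 × 10⁻¹⁹ J/eV) = 1.9376658e-18 J

Using E = hf:
f = E/h = 1.9376658e-18 J / (6.62607 × 10⁻³⁴ J·s)
f = 2.92431e+15 Hz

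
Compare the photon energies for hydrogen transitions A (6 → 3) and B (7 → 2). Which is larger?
7 → 2

Calculate the energy for each transition:

Transition 6 → 3:
ΔE₁ = |E_3 - E_6| = |-13.6057/3² - (-13.6057/6²)|
ΔE₁ = |-1.51174444 - (-0.37793611)| = 1.13381 eV

Transition 7 → 2:
ΔE₂ = |E_2 - E_7| = |-13.6057/2² - (-13.6057/7²)|
ΔE₂ = |-3.40142500 - (-0.27766735)| = 3.12376 eV

Since 3.12376 eV > 1.13381 eV, the transition 7 → 2 emits the more energetic photon.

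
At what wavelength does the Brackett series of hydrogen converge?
1458.0242 nm

The series limit corresponds to the transition from n = ∞ to n = 4.
This is the highest energy (shortest wavelength) transition in the Brackett series.

E_∞ = 0 eV
E_4 = -13.6057 / 4² = -0.8503562500 eV

Energy at series limit:
ΔE = E_∞ - E_4 = 0 - (-0.8503562500) = 0.8503562500 eV
λ = hc/E = 1239.84 eV·nm / 0.8503562500 eV = 1458.0242 nm

This energy equals the ionization energy from the n = 4 state of hydrogen.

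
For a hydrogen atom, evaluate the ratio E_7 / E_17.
5.897959

Using E_n = -13.6057 Z² / n² eV with Z = 1:

E_7 = -13.6057 / 7² = -13.6057 / 49 = -0.277667346939 eV
E_17 = -13.6057 / 17² = -13.6057 / 289 = -0.047078546713 eV

The ratio is:
E_7/E_17 = (-0.277667346939) / (-0.047078546713)
E_7/E_17 = (-13.6057/49) / (-13.6057/289)
E_7/E_17 = 289/49
E_7/E_17 = 5.897959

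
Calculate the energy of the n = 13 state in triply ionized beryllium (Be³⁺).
-1.288114 eV

For hydrogen-like ions, the energy levels scale with Z²:
E_n = -13.6057 Z² / n² eV

For Be³⁺ (Z = 4) at n = 13:
E_13 = -13.6057 × 4² / 13²
E_13 = -13.6057 × 16 / 169
E_13 = -217.6912 / 169
E_13 = -1.288114 eV

The energy is 16 times more negative than hydrogen at the same n due to the stronger nuclear charge.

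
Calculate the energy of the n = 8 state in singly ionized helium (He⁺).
-0.85036 eV

For hydrogen-like ions, the energy levels scale with Z²:
E_n = -13.6057 Z² / n² eV

For He⁺ (Z = 2) at n = 8:
E_8 = -13.6057 × 2² / 8²
E_8 = -13.6057 × 4 / 64
E_8 = -54.4228 / 64
E_8 = -0.85036 eV

The energy is 4 times more negative than hydrogen at the same n due to the stronger nuclear charge.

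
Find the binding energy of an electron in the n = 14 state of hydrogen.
0.07 eV

The ionization energy is the energy needed to remove the electron completely (n → ∞).

For hydrogen, E_n = -13.6057 eV / n².

At n = 14: E_14 = -13.6057 / 14² = -0.06942 eV
At n = ∞: E_∞ = 0 eV

Ionization energy = E_∞ - E_14 = 0 - (-0.06942) = 0.06942 eV
Ionization energy ≈ 0.07 eV

This is also called the binding energy of the electron in state n = 14.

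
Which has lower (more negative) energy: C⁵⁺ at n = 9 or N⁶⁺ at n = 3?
N⁶⁺ at n = 3 (E = -74.0755 eV)

Using E_n = -13.6057 Z² / n² eV:

C⁵⁺ (Z = 6) at n = 9:
E = -13.6057 × 6² / 9² = -13.6057 × 36 / 81 = -6.0469778 eV

N⁶⁺ (Z = 7) at n = 3:
E = -13.6057 × 7² / 3² = -13.6057 × 49 / 9 = -74.0754778 eV

Since -74.0754778 eV < -6.0469778 eV,
N⁶⁺ at n = 3 is more tightly bound (requires more energy to ionize).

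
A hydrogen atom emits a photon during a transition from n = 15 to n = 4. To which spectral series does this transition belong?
Brackett series

The spectral series in hydrogen are named based on the final (lower) energy level:
- Lyman series: n_final = 1 (ultraviolet)
- Balmer series: n_final = 2 (visible/near-UV)
- Paschen series: n_final = 3 (infrared)
- Brackett series: n_final = 4 (infrared)
- Pfund series: n_final = 5 (far infrared)

Since this transition ends at n = 4, it belongs to the Brackett series.

For reference, this 15 → 4 line has photon energy
ΔE = 13.6057 eV × (1/4² - 1/15²) = 0.78988647 eV,
corresponding to wavelength λ = hc/ΔE = 1239.84 eV·nm / 0.78988647 eV = 1569.64 nm in the infrared region.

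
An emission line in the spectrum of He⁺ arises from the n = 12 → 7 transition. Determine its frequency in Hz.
1.77174e+14 Hz

First, find the transition energy:
E_12 = -13.6057 × 2² / 12² = -0.377936111 eV
E_7 = -13.6057 × 2² / 7² = -1.110669388 eV
|ΔE| = |E_7 - E_12| = 0.732733277 eV

Convert to Joules: E = 0.732733277 eV × (1.602177 × 10⁻¹⁹ J/eV) = 1.1739684e-19 J

Using E = hf:
f = E/h = 1.1739684e-19 J / (6.62607 × 10⁻³⁴ J·s)
f = 1.77174e+14 Hz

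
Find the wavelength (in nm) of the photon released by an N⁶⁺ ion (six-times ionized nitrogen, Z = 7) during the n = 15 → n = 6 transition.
79.70 nm

First, find the transition energy using E_n = -13.6057 Z² / n² eV:
E_15 = -13.6057 × 7² / 15² = -2.9630 eV
E_6 = -13.6057 × 7² / 6² = -18.5189 eV

Photon energy: |ΔE| = |E_6 - E_15| = 15.5559 eV

Convert to wavelength using E = hc/λ with hc = 1239.84 eV·nm:
λ = hc/E = 1239.84 eV·nm / 15.5559 eV
λ = 79.70 nm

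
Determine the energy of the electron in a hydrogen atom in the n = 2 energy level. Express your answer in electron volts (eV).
-3.40 eV

The energy levels of a hydrogen-like atom are given by:
E_n = -13.6057 eV / n²

For n = 2:
E_2 = -13.6057 eV / 2²
E_2 = -13.6057 eV / 4
E_2 = -3.40 eV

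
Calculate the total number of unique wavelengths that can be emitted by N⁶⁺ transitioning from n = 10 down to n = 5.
15

The electron can occupy levels n = 5, 6, ..., 10 during de-excitation — that is m = 10 - 5 + 1 = 6 distinct levels.

The number of distinct spectral lines equals the number of ways to choose 2 of these m levels (each pair gives one possible emission transition):

Number of lines = m(m-1)/2 = 6×5/2 = 15

These correspond to all possible transitions between the 6 levels:
10 → 9, 10 → 8, 10 → 7, 10 → 6, 10 → 5, 9 → 8, 9 → 7, 9 → 6...

Each transition produces a photon with a unique energy (and thus wavelength). This count does not depend on Z.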